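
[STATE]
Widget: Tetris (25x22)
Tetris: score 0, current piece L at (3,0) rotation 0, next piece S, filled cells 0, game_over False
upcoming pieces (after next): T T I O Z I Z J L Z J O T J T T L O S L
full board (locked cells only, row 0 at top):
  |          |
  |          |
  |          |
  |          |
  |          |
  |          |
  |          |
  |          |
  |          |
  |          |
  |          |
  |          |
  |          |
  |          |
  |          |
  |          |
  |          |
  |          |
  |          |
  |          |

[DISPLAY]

     ▒    │Next:         
   ▒▒▒    │ ░░           
          │░░            
          │              
          │              
          │              
          │Score:        
          │0             
          │              
          │              
          │              
          │              
          │              
          │              
          │              
          │              
          │              
          │              
          │              
          │              
          │              
          │              


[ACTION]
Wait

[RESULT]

          │Next:         
     ▒    │ ░░           
   ▒▒▒    │░░            
          │              
          │              
          │              
          │Score:        
          │0             
          │              
          │              
          │              
          │              
          │              
          │              
          │              
          │              
          │              
          │              
          │              
          │              
          │              
          │              


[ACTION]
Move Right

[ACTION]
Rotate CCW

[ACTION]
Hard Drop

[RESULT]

    ░░    │Next:         
   ░░     │ ▒            
          │▒▒▒           
          │              
          │              
          │              
          │Score:        
          │0             
          │              
          │              
          │              
          │              
          │              
          │              
          │              
          │              
          │              
    ▒▒    │              
     ▒    │              
     ▒    │              
          │              
          │              


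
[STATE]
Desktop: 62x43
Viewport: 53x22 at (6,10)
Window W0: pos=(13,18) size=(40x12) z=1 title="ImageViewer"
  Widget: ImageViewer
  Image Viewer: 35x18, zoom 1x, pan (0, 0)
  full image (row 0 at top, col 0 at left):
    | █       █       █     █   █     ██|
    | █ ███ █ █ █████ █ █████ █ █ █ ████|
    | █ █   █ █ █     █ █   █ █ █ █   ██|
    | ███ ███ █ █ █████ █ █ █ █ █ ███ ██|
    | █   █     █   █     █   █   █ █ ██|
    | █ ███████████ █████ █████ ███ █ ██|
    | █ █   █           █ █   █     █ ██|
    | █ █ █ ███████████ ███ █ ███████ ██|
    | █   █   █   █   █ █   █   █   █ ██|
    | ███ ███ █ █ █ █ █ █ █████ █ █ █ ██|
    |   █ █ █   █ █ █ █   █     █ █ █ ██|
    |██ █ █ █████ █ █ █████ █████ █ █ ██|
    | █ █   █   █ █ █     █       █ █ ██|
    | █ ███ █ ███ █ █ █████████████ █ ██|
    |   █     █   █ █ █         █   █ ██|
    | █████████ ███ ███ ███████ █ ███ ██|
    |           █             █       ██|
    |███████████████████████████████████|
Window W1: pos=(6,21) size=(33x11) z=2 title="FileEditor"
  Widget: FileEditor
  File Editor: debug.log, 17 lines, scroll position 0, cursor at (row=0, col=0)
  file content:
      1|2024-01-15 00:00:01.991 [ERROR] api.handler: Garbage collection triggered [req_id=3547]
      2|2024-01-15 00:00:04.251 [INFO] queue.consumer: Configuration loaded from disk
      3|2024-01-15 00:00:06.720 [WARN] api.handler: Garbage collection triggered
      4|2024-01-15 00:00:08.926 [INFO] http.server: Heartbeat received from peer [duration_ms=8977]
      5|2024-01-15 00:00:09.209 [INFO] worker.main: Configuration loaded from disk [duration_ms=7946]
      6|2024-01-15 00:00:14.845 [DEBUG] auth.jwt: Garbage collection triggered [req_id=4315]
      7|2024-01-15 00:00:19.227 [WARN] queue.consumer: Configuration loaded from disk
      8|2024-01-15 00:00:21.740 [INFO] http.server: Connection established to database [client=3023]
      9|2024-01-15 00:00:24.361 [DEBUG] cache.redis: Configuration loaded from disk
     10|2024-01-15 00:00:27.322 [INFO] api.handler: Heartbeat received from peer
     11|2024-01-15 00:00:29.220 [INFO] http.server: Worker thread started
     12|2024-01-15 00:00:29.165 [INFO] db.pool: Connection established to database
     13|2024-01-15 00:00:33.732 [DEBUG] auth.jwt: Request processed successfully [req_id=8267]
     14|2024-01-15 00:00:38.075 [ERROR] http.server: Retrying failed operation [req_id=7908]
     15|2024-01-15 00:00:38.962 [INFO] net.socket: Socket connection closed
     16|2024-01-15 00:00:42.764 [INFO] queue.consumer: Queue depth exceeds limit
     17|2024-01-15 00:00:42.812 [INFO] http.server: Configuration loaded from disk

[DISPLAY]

                                                     
                                                     
                                                     
                                                     
                                                     
                                                     
                                                     
                                                     
       ┏━━━━━━━━━━━━━━━━━━━━━━━━━━━━━━━━━━━━━━┓      
       ┃ ImageViewer                          ┃      
       ┠──────────────────────────────────────┨      
┏━━━━━━━━━━━━━━━━━━━━━━━━━━━━━━━┓  █     ██   ┃      
┃ FileEditor                    ┃█ █ █ ████   ┃      
┠───────────────────────────────┨█ █ █   ██   ┃      
┃█024-01-15 00:00:01.991 [ERROR▲┃█ █ ███ ██   ┃      
┃2024-01-15 00:00:04.251 [INFO]█┃█   █ █ ██   ┃      
┃2024-01-15 00:00:06.720 [WARN]░┃█ ███ █ ██   ┃      
┃2024-01-15 00:00:08.926 [INFO]░┃█     █ ██   ┃      
┃2024-01-15 00:00:09.209 [INFO]░┃███████ ██   ┃      
┃2024-01-15 00:00:14.845 [DEBUG░┃━━━━━━━━━━━━━┛      
┃2024-01-15 00:00:19.227 [WARN]▼┃                    
┗━━━━━━━━━━━━━━━━━━━━━━━━━━━━━━━┛                    


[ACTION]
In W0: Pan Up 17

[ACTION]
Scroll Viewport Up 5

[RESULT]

                                                     
                                                     
                                                     
                                                     
                                                     
                                                     
                                                     
                                                     
                                                     
                                                     
                                                     
                                                     
                                                     
       ┏━━━━━━━━━━━━━━━━━━━━━━━━━━━━━━━━━━━━━━┓      
       ┃ ImageViewer                          ┃      
       ┠──────────────────────────────────────┨      
┏━━━━━━━━━━━━━━━━━━━━━━━━━━━━━━━┓  █     ██   ┃      
┃ FileEditor                    ┃█ █ █ ████   ┃      
┠───────────────────────────────┨█ █ █   ██   ┃      
┃█024-01-15 00:00:01.991 [ERROR▲┃█ █ ███ ██   ┃      
┃2024-01-15 00:00:04.251 [INFO]█┃█   █ █ ██   ┃      
┃2024-01-15 00:00:06.720 [WARN]░┃█ ███ █ ██   ┃      


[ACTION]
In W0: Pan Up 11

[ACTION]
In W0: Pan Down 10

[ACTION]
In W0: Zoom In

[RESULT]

                                                     
                                                     
                                                     
                                                     
                                                     
                                                     
                                                     
                                                     
                                                     
                                                     
                                                     
                                                     
                                                     
       ┏━━━━━━━━━━━━━━━━━━━━━━━━━━━━━━━━━━━━━━┓      
       ┃ ImageViewer                          ┃      
       ┠──────────────────────────────────────┨      
┏━━━━━━━━━━━━━━━━━━━━━━━━━━━━━━━┓███  ████████┃      
┃ FileEditor                    ┃███  ████████┃      
┠───────────────────────────────┨             ┃      
┃█024-01-15 00:00:01.991 [ERROR▲┃             ┃      
┃2024-01-15 00:00:04.251 [INFO]█┃███████████  ┃      
┃2024-01-15 00:00:06.720 [WARN]░┃███████████  ┃      


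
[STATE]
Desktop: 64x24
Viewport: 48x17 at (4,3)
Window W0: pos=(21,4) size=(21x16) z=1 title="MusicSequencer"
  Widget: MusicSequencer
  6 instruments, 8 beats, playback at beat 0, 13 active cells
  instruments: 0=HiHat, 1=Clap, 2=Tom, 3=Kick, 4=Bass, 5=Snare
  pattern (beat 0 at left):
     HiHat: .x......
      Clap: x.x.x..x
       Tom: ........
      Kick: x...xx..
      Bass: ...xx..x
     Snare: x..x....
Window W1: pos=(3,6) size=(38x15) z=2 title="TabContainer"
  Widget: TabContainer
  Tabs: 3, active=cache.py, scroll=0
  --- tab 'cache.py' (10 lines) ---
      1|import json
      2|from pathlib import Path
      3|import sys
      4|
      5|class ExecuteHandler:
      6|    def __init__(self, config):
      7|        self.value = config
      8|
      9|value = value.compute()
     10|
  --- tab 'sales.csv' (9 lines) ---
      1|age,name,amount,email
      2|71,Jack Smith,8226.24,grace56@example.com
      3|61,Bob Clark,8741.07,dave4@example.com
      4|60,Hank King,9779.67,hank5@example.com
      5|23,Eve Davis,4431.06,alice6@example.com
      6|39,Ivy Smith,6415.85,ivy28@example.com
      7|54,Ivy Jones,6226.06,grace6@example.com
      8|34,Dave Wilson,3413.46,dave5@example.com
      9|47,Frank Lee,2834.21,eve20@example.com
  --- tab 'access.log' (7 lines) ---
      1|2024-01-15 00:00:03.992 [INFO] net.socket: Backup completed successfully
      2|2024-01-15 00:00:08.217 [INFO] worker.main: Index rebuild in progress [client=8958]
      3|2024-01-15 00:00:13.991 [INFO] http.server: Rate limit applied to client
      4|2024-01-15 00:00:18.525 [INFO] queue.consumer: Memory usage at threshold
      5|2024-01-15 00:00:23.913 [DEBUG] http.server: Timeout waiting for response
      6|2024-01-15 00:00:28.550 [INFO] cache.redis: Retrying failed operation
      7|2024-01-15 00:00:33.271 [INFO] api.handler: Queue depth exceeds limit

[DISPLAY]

                                                
                 ┏━━━━━━━━━━━━━━━━━━━┓          
                 ┃ MusicSequencer    ┃          
━━━━━━━━━━━━━━━━━━━━━━━━━━━━━━━━━━━━┓┨          
 TabContainer                       ┃┃          
────────────────────────────────────┨┃          
[cache.py]│ sales.csv │ access.log  ┃┃          
────────────────────────────────────┃┃          
import json                         ┃┃          
from pathlib import Path            ┃┃          
import sys                          ┃┃          
                                    ┃┃          
class ExecuteHandler:               ┃┃          
    def __init__(self, config):     ┃┃          
        self.value = config         ┃┃          
                                    ┃┃          
value = value.compute()             ┃┛          


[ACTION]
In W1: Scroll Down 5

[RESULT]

                                                
                 ┏━━━━━━━━━━━━━━━━━━━┓          
                 ┃ MusicSequencer    ┃          
━━━━━━━━━━━━━━━━━━━━━━━━━━━━━━━━━━━━┓┨          
 TabContainer                       ┃┃          
────────────────────────────────────┨┃          
[cache.py]│ sales.csv │ access.log  ┃┃          
────────────────────────────────────┃┃          
    def __init__(self, config):     ┃┃          
        self.value = config         ┃┃          
                                    ┃┃          
value = value.compute()             ┃┃          
                                    ┃┃          
                                    ┃┃          
                                    ┃┃          
                                    ┃┃          
                                    ┃┛          


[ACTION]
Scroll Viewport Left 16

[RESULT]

                                                
                     ┏━━━━━━━━━━━━━━━━━━━┓      
                     ┃ MusicSequencer    ┃      
   ┏━━━━━━━━━━━━━━━━━━━━━━━━━━━━━━━━━━━━┓┨      
   ┃ TabContainer                       ┃┃      
   ┠────────────────────────────────────┨┃      
   ┃[cache.py]│ sales.csv │ access.log  ┃┃      
   ┃────────────────────────────────────┃┃      
   ┃    def __init__(self, config):     ┃┃      
   ┃        self.value = config         ┃┃      
   ┃                                    ┃┃      
   ┃value = value.compute()             ┃┃      
   ┃                                    ┃┃      
   ┃                                    ┃┃      
   ┃                                    ┃┃      
   ┃                                    ┃┃      
   ┃                                    ┃┛      


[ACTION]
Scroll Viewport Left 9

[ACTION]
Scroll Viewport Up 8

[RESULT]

                                                
                                                
                                                
                                                
                     ┏━━━━━━━━━━━━━━━━━━━┓      
                     ┃ MusicSequencer    ┃      
   ┏━━━━━━━━━━━━━━━━━━━━━━━━━━━━━━━━━━━━┓┨      
   ┃ TabContainer                       ┃┃      
   ┠────────────────────────────────────┨┃      
   ┃[cache.py]│ sales.csv │ access.log  ┃┃      
   ┃────────────────────────────────────┃┃      
   ┃    def __init__(self, config):     ┃┃      
   ┃        self.value = config         ┃┃      
   ┃                                    ┃┃      
   ┃value = value.compute()             ┃┃      
   ┃                                    ┃┃      
   ┃                                    ┃┃      


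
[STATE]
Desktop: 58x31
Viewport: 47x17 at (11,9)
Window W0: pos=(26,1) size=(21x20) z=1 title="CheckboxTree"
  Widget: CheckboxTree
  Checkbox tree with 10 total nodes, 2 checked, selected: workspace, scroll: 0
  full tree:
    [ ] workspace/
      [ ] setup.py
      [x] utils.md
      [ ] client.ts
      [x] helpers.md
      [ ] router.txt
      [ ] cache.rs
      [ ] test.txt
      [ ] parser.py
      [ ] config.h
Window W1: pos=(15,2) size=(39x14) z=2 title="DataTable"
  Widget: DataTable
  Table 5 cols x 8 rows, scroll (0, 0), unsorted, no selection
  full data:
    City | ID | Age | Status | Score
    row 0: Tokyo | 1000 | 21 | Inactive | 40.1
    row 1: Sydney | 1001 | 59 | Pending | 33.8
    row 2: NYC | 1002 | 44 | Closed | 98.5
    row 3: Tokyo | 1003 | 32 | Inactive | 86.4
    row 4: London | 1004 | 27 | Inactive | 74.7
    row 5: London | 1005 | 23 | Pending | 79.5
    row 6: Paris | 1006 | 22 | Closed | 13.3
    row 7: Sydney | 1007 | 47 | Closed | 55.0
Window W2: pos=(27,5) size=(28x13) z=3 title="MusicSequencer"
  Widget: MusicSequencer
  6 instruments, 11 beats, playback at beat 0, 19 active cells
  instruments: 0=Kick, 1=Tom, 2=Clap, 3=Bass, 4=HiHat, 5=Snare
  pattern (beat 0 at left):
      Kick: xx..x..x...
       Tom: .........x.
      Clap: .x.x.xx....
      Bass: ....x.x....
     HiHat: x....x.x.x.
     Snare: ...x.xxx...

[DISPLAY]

    ┃NYC   │1002┃  Kick██··█··█···         ┃   
    ┃Tokyo │1003┃   Tom·········█·         ┃   
    ┃London│1004┃  Clap·█·█·██····         ┃   
    ┃London│1005┃  Bass····█·█····         ┃   
    ┃Paris │1006┃ HiHat█····█·█·█·         ┃   
    ┃Sydney│1007┃ Snare···█·███···         ┃   
    ┗━━━━━━━━━━━┃                          ┃   
               ┃┃                          ┃   
               ┃┗━━━━━━━━━━━━━━━━━━━━━━━━━━┛   
               ┃                   ┃           
               ┃                   ┃           
               ┗━━━━━━━━━━━━━━━━━━━┛           
                                               
                                               
                                               
                                               
                                               


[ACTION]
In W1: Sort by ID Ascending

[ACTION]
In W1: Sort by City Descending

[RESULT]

    ┃Sydney│1001┃  Kick██··█··█···         ┃   
    ┃Sydney│1007┃   Tom·········█·         ┃   
    ┃Paris │1006┃  Clap·█·█·██····         ┃   
    ┃NYC   │1002┃  Bass····█·█····         ┃   
    ┃London│1004┃ HiHat█····█·█·█·         ┃   
    ┃London│1005┃ Snare···█·███···         ┃   
    ┗━━━━━━━━━━━┃                          ┃   
               ┃┃                          ┃   
               ┃┗━━━━━━━━━━━━━━━━━━━━━━━━━━┛   
               ┃                   ┃           
               ┃                   ┃           
               ┗━━━━━━━━━━━━━━━━━━━┛           
                                               
                                               
                                               
                                               
                                               


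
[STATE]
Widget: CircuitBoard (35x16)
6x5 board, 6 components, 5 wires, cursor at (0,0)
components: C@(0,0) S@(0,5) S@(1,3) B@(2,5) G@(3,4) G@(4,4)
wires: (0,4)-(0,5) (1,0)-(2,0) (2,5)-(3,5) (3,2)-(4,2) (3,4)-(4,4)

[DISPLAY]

   0 1 2 3 4 5                     
0  [C]              · ─ S          
                                   
1   ·           S                  
    │                              
2   ·                   B          
                        │          
3           ·       G   ·          
            │       │              
4           ·       G              
Cursor: (0,0)                      
                                   
                                   
                                   
                                   
                                   


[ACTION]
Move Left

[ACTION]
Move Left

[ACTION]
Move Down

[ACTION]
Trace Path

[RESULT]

   0 1 2 3 4 5                     
0   C               · ─ S          
                                   
1  [.]          S                  
    │                              
2   ·                   B          
                        │          
3           ·       G   ·          
            │       │              
4           ·       G              
Cursor: (1,0)  Trace: Path with 2 n
                                   
                                   
                                   
                                   
                                   


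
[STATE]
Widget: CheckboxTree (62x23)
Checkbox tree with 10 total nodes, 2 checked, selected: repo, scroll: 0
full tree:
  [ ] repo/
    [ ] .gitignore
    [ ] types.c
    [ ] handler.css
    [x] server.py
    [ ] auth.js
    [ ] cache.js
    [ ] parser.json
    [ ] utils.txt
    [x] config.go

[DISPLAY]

>[-] repo/                                                    
   [ ] .gitignore                                             
   [ ] types.c                                                
   [ ] handler.css                                            
   [x] server.py                                              
   [ ] auth.js                                                
   [ ] cache.js                                               
   [ ] parser.json                                            
   [ ] utils.txt                                              
   [x] config.go                                              
                                                              
                                                              
                                                              
                                                              
                                                              
                                                              
                                                              
                                                              
                                                              
                                                              
                                                              
                                                              
                                                              


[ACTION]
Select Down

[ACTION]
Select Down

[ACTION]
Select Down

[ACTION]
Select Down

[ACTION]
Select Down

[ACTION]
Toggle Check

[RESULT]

 [-] repo/                                                    
   [ ] .gitignore                                             
   [ ] types.c                                                
   [ ] handler.css                                            
   [x] server.py                                              
>  [x] auth.js                                                
   [ ] cache.js                                               
   [ ] parser.json                                            
   [ ] utils.txt                                              
   [x] config.go                                              
                                                              
                                                              
                                                              
                                                              
                                                              
                                                              
                                                              
                                                              
                                                              
                                                              
                                                              
                                                              
                                                              


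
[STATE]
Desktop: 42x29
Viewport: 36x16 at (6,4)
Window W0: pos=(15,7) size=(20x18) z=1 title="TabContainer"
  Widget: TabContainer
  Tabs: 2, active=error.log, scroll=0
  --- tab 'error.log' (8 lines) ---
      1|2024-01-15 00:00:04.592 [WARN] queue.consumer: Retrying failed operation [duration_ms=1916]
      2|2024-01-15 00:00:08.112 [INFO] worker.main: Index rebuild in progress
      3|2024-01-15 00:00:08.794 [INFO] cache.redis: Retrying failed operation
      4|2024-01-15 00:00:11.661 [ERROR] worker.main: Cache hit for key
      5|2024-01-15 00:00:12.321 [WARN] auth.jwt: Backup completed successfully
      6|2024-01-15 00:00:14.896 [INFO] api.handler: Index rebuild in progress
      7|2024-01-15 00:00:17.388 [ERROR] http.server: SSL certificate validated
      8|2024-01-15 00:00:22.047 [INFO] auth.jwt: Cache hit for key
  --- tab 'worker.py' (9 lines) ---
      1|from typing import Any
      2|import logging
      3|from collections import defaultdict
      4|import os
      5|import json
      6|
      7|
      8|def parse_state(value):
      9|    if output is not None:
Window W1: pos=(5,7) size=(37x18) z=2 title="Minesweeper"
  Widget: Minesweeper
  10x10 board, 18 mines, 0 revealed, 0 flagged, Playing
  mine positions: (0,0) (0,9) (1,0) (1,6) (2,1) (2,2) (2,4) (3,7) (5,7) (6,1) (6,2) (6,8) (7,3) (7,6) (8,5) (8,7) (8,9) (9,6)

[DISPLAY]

                                    
                                    
                                    
━━━━━━━━━━━━━━━━━━━━━━━━━━━━━━━━━━━┓
 Minesweeper                       ┃
───────────────────────────────────┨
■■■■■■■■■■                         ┃
■■■■■■■■■■                         ┃
■■■■■■■■■■                         ┃
■■■■■■■■■■                         ┃
■■■■■■■■■■                         ┃
■■■■■■■■■■                         ┃
■■■■■■■■■■                         ┃
■■■■■■■■■■                         ┃
■■■■■■■■■■                         ┃
■■■■■■■■■■                         ┃


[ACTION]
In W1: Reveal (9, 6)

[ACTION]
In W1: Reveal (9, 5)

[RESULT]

                                    
                                    
                                    
━━━━━━━━━━━━━━━━━━━━━━━━━━━━━━━━━━━┓
 Minesweeper                       ┃
───────────────────────────────────┨
✹■■■■■■■■✹                         ┃
✹■■■■■✹■■■                         ┃
■✹✹■✹■■■■■                         ┃
■■■■■■■✹■■                         ┃
■■■■■■■■■■                         ┃
■■■■■■■✹■■                         ┃
■✹✹■■■■■✹■                         ┃
■■■✹■■✹■■■                         ┃
■■■■■✹■✹■✹                         ┃
■■■■■■✹■■■                         ┃


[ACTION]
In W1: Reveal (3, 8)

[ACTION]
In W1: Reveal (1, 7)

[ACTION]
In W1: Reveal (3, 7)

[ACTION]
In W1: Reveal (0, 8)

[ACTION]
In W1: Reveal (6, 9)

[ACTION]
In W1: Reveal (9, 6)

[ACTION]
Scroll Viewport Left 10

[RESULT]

                                    
                                    
                                    
     ┏━━━━━━━━━━━━━━━━━━━━━━━━━━━━━━
     ┃ Minesweeper                  
     ┠──────────────────────────────
     ┃✹■■■■■■■■✹                    
     ┃✹■■■■■✹■■■                    
     ┃■✹✹■✹■■■■■                    
     ┃■■■■■■■✹■■                    
     ┃■■■■■■■■■■                    
     ┃■■■■■■■✹■■                    
     ┃■✹✹■■■■■✹■                    
     ┃■■■✹■■✹■■■                    
     ┃■■■■■✹■✹■✹                    
     ┃■■■■■■✹■■■                    


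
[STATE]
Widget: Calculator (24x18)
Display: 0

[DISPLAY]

                       0
┌───┬───┬───┬───┐       
│ 7 │ 8 │ 9 │ ÷ │       
├───┼───┼───┼───┤       
│ 4 │ 5 │ 6 │ × │       
├───┼───┼───┼───┤       
│ 1 │ 2 │ 3 │ - │       
├───┼───┼───┼───┤       
│ 0 │ . │ = │ + │       
├───┼───┼───┼───┤       
│ C │ MC│ MR│ M+│       
└───┴───┴───┴───┘       
                        
                        
                        
                        
                        
                        


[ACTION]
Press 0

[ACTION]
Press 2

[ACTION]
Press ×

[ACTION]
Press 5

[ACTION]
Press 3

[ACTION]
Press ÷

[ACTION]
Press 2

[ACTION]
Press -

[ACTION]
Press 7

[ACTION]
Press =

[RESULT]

                      46
┌───┬───┬───┬───┐       
│ 7 │ 8 │ 9 │ ÷ │       
├───┼───┼───┼───┤       
│ 4 │ 5 │ 6 │ × │       
├───┼───┼───┼───┤       
│ 1 │ 2 │ 3 │ - │       
├───┼───┼───┼───┤       
│ 0 │ . │ = │ + │       
├───┼───┼───┼───┤       
│ C │ MC│ MR│ M+│       
└───┴───┴───┴───┘       
                        
                        
                        
                        
                        
                        


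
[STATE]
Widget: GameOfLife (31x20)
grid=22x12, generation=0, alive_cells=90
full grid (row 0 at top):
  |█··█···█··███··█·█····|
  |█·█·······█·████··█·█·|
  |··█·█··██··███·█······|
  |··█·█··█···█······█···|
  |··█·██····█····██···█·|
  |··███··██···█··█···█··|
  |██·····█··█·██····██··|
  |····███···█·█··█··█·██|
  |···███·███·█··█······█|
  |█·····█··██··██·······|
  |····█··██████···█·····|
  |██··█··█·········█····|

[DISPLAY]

Gen: 0                         
█··█···█··███··█·█····         
█·█·······█·████··█·█·         
··█·█··██··███·█······         
··█·█··█···█······█···         
··█·██····█····██···█·         
··███··██···█··█···█··         
██·····█··█·██····██··         
····███···█·█··█··█·██         
···███·███·█··█······█         
█·····█··██··██·······         
····█··██████···█·····         
██··█··█·········█····         
                               
                               
                               
                               
                               
                               
                               


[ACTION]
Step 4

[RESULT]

Gen: 4                         
·········█·█··█·█·····         
·██·········██········         
·██·········█·█·█·····         
··········█·█·····██··         
····█·······█····██·██         
···█·█···███······█·██         
··█···█··█··········██         
·███·██··███········█·         
·██·███···██········█·         
···█·██·············█·         
····██················         
·····█████··█·········         
                               
                               
                               
                               
                               
                               
                               


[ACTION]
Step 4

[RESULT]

Gen: 8                         
···········██·········         
·██········█·█·····█··         
·············██···█·█·         
·█··█········██··██·██         
··██······██·█···███··         
····█·····███···██·██·         
···········██······██·         
···················█··         
······███··········█··         
····████·█··········█·         
···███·███············         
········██············         
                               
                               
                               
                               
                               
                               
                               


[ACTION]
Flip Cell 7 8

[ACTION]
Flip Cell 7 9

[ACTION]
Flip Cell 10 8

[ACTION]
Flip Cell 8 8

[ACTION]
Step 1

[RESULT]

Gen: 9                         
···········██·········         
···········█·██····█··         
·██··············██·██         
··██················██         
··███·····█··██······█         
···█·········█··██····         
·········█··█·········         
·······██·········██··         
·········█·········██·         
···█··················         
···█···█·██···········         
····█···██············         
                               
                               
                               
                               
                               
                               
                               


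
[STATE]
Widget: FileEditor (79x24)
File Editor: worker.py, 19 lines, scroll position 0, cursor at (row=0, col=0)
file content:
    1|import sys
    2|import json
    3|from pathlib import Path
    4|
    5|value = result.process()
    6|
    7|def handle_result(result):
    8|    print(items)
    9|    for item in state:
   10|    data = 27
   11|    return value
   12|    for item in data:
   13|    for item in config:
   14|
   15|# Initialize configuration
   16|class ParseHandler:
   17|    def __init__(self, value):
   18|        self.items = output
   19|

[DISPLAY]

█mport sys                                                                    ▲
import json                                                                   █
from pathlib import Path                                                      ░
                                                                              ░
value = result.process()                                                      ░
                                                                              ░
def handle_result(result):                                                    ░
    print(items)                                                              ░
    for item in state:                                                        ░
    data = 27                                                                 ░
    return value                                                              ░
    for item in data:                                                         ░
    for item in config:                                                       ░
                                                                              ░
# Initialize configuration                                                    ░
class ParseHandler:                                                           ░
    def __init__(self, value):                                                ░
        self.items = output                                                   ░
                                                                              ░
                                                                              ░
                                                                              ░
                                                                              ░
                                                                              ░
                                                                              ▼


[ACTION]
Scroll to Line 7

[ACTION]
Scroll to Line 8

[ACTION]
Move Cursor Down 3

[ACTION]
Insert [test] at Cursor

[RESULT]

import sys                                                                    ▲
import json                                                                   █
from pathlib import Path                                                      ░
test█                                                                         ░
value = result.process()                                                      ░
                                                                              ░
def handle_result(result):                                                    ░
    print(items)                                                              ░
    for item in state:                                                        ░
    data = 27                                                                 ░
    return value                                                              ░
    for item in data:                                                         ░
    for item in config:                                                       ░
                                                                              ░
# Initialize configuration                                                    ░
class ParseHandler:                                                           ░
    def __init__(self, value):                                                ░
        self.items = output                                                   ░
                                                                              ░
                                                                              ░
                                                                              ░
                                                                              ░
                                                                              ░
                                                                              ▼


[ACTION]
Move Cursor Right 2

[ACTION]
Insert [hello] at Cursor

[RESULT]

import sys                                                                    ▲
import json                                                                   █
from pathlib import Path                                                      ░
testhello█                                                                    ░
value = result.process()                                                      ░
                                                                              ░
def handle_result(result):                                                    ░
    print(items)                                                              ░
    for item in state:                                                        ░
    data = 27                                                                 ░
    return value                                                              ░
    for item in data:                                                         ░
    for item in config:                                                       ░
                                                                              ░
# Initialize configuration                                                    ░
class ParseHandler:                                                           ░
    def __init__(self, value):                                                ░
        self.items = output                                                   ░
                                                                              ░
                                                                              ░
                                                                              ░
                                                                              ░
                                                                              ░
                                                                              ▼
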